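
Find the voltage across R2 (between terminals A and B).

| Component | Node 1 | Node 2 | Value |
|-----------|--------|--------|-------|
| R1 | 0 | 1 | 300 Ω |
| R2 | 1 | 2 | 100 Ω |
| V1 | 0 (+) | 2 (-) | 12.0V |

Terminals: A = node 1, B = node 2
R1 and R2 are in series across V1 (node 0 → node 1 → node 2), and the output A–B is taken across R2, so this is a voltage divider.
Series current: I = V1/(R1 + R2) = 12/(300 + 100) = 12/400 = 0.03 A
V_R2 = I × R2 = V1 × R2/(R1 + R2) = 12 × 100/400 = 3 V

Final answer: 3 V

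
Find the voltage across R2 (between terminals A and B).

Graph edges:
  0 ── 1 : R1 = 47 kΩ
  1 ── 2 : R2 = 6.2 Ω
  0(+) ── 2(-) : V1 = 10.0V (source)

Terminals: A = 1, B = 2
R1 and R2 are in series across V1 (node 0 → node 1 → node 2), and the output A–B is taken across R2, so this is a voltage divider.
Series current: I = V1/(R1 + R2) = 10/(47000 + 6.2) = 10/47010 = 0.0002127 A
V_R2 = I × R2 = V1 × R2/(R1 + R2) = 10 × 6.2/47010 = 0.001319 V

Final answer: 0.001319 V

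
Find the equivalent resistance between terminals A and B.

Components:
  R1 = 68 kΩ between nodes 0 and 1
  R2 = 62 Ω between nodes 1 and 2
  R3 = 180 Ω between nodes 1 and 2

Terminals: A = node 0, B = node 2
Reduce the network between node 0 (A) and node 2 (B) by series/parallel combination:
  Rp1 = R2 ‖ R3 (parallel, both between nodes 1 and 2) = 1/(1/62 + 1/180) = 46.12 Ω
  Rs1 = R1 + Rp1 (series, joined only at node 1) = 68000 + 46.12 = 68050 Ω
R_eq = 68.05 kΩ

Final answer: 68.05 kΩ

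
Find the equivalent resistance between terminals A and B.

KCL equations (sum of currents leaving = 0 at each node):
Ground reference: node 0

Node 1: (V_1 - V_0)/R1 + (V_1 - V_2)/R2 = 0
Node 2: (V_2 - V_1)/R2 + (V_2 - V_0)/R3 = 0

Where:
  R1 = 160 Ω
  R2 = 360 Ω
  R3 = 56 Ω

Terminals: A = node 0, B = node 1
Reduce the network between node 0 (A) and node 1 (B) by series/parallel combination:
  Rs1 = R3 + R2 (series, joined only at node 2) = 56 + 360 = 416 Ω
  Rp1 = R1 ‖ Rs1 (parallel, both between nodes 0 and 1) = 1/(1/160 + 1/416) = 115.6 Ω
R_eq = 115.6 Ω

Final answer: 115.6 Ω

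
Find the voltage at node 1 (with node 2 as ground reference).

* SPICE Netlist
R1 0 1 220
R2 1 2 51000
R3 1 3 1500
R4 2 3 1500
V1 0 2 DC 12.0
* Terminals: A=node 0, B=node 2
Nodal analysis, taking node 2 as the 0 V reference.
Source V1 fixes V_0 = 12 V.
KCL at each unknown node (sum of currents leaving = 0; resistances in Ω):
  Node 1: (V_1 - 12)/220 + (V_1 - 0)/51000 + (V_1 - V_3)/1500 = 0
  Node 3: (V_3 - V_1)/1500 + (V_3 - 0)/1500 = 0
Collecting terms (coefficients in siemens):
  0.005232·V_1 - 0.0006667·V_3 = 0.05455
  0.001333·V_3 - 0.0006667·V_1 = 0
Determinant D = (0.005232)(0.001333) - (-0.0006667)(-0.0006667) = 0.000006531
V_1 = [(0.05455)(0.001333) - (-0.0006667)(0)]/D = 11.14 V
V_3 = [(0.005232)(0) - (0.05455)(-0.0006667)]/D = 5.568 V
The requested potential is V_1 = 11.14 V.

Final answer: V_1 = 11.14 V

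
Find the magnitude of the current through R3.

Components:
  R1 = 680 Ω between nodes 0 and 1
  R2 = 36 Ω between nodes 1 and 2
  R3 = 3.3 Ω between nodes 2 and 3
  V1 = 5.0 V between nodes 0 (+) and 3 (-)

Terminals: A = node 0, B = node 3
Nodal analysis, taking node 3 as the 0 V reference.
Source V1 fixes V_0 = 5 V.
KCL at each unknown node (sum of currents leaving = 0; resistances in Ω):
  Node 1: (V_1 - 5)/680 + (V_1 - V_2)/36 = 0
  Node 2: (V_2 - V_1)/36 + (V_2 - 0)/3.3 = 0
Collecting terms (coefficients in siemens):
  0.02925·V_1 - 0.02778·V_2 = 0.007353
  0.3308·V_2 - 0.02778·V_1 = 0
Determinant D = (0.02925)(0.3308) - (-0.02778)(-0.02778) = 0.008904
V_1 = [(0.007353)(0.3308) - (-0.02778)(0)]/D = 0.2732 V
V_2 = [(0.02925)(0) - (0.007353)(-0.02778)]/D = 0.02294 V
I_R3 = (V_2 - V_3)/R3 = (0.02294 - 0)/3.3 = 0.006951 A
|I_R3| = 0.006951 A

Final answer: |I_R3| = 0.006951 A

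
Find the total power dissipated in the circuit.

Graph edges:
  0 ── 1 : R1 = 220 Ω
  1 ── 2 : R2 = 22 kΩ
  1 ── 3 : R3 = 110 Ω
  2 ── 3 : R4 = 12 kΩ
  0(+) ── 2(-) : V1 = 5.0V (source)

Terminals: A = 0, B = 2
Nodal analysis, taking node 2 as the 0 V reference.
Source V1 fixes V_0 = 5 V.
KCL at each unknown node (sum of currents leaving = 0; resistances in Ω):
  Node 1: (V_1 - 5)/220 + (V_1 - 0)/22000 + (V_1 - V_3)/110 = 0
  Node 3: (V_3 - V_1)/110 + (V_3 - 0)/12000 = 0
Collecting terms (coefficients in siemens):
  0.01368·V_1 - 0.009091·V_3 = 0.02273
  0.009174·V_3 - 0.009091·V_1 = 0
Determinant D = (0.01368)(0.009174) - (-0.009091)(-0.009091) = 0.00004288
V_1 = [(0.02273)(0.009174) - (-0.009091)(0)]/D = 4.863 V
V_3 = [(0.01368)(0) - (0.02273)(-0.009091)]/D = 4.819 V
Power in each resistor, P = (ΔV)²/R:
  P_R1 = (5 - 4.863)²/220 = 0.00008528 W
  P_R2 = (4.863 - 0)²/22000 = 0.001075 W
  P_R3 = (4.863 - 4.819)²/110 = 0.00001774 W
  P_R4 = (0 - 4.819)²/12000 = 0.001935 W
P_total = P_R1 + P_R2 + P_R3 + P_R4 = 0.003113 W

Final answer: 0.003113 W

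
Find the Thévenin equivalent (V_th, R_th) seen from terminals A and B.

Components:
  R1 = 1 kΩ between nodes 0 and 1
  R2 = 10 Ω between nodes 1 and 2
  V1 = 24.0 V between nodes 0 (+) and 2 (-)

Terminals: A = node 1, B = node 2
Step 1 — V_th is the open-circuit voltage V_A - V_B (nothing connected across the terminals).
Nodal analysis, taking node 2 as the 0 V reference.
Source V1 fixes V_0 = 24 V.
KCL at each unknown node (sum of currents leaving = 0; resistances in Ω):
  Node 1: (V_1 - 24)/1000 + (V_1 - 0)/10 = 0
Collecting terms: 0.101 × V_1 = 0.024  =>  V_1 = 0.2376 V
V_th = V_1 - V_2 = 0.2376 - 0 = 0.2376 V
Step 2 — R_th: zero the source — replace V1 by a short circuit (node 2 merges into node 0) — and find the resistance seen between A (node 1) and B (node 0).
Reduce the network between node 1 (A) and node 0 (B) by series/parallel combination:
  Rp1 = R1 ‖ R2 (parallel, both between nodes 0 and 1) = 1/(1/1000 + 1/10) = 9.901 Ω
R_th = 9.901 Ω

Final answer: V_th = 0.2376 V, R_th = 9.901 Ω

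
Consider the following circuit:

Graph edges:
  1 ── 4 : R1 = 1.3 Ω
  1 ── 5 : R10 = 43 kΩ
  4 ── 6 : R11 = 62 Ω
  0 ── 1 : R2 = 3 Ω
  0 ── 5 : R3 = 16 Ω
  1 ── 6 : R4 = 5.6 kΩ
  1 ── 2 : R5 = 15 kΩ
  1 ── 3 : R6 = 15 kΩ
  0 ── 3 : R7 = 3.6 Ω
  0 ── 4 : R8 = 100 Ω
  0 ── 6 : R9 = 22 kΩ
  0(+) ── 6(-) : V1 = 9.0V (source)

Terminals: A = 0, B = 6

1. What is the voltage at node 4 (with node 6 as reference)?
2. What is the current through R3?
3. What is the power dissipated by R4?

Nodal analysis, taking node 6 as the 0 V reference.
Source V1 fixes V_0 = 9 V.
KCL at each unknown node (sum of currents leaving = 0; resistances in Ω):
  Node 1: (V_1 - V_4)/1.3 + (V_1 - 9)/3 + (V_1 - 0)/5600 + (V_1 - V_2)/15000 + (V_1 - V_3)/15000 + (V_1 - V_5)/43000 = 0
  Node 2: (V_2 - V_1)/15000 = 0
  Node 3: (V_3 - V_1)/15000 + (V_3 - 9)/3.6 = 0
  Node 4: (V_4 - V_1)/1.3 + (V_4 - 9)/100 + (V_4 - 0)/62 = 0
  Node 5: (V_5 - 9)/16 + (V_5 - V_1)/43000 = 0
Collecting terms (coefficients in siemens):
  1.103·V_1 - 0.00006667·V_2 - 0.00006667·V_3 - 0.7692·V_4 - 0.00002326·V_5 = 3
  0.00006667·V_2 - 0.00006667·V_1 = 0
  0.2778·V_3 - 0.00006667·V_1 = 2.5
  0.7954·V_4 - 0.7692·V_1 = 0.09
  0.06252·V_5 - 0.00002326·V_1 = 0.5625
Solving these 5 simultaneous equations (Gaussian elimination) gives:
  V_1 = 8.604 V, V_2 = 8.604 V, V_3 = 9 V, V_4 = 8.435 V
  V_5 = 9 V
Part 1:
  Read off the nodal solution: V_4 = 8.435 V
Part 2:
  I_R3 = (V_0 - V_5)/R3 = (9 - 9)/16 = 0.000009199 A
  Magnitude: I_R3 = 0.000009199 A
Part 3:
  I_R4 = (V_1 - V_6)/R4 = (8.604 - 0)/5600 = 0.001536 A
  P_R4 = I_R4² × R4 = (0.001536)² × 5600 = 0.01322 W

Final answers:
1. V_4 = 8.435 V
2. I_R3 = 9.199e-06 A
3. P_R4 = 0.01322 W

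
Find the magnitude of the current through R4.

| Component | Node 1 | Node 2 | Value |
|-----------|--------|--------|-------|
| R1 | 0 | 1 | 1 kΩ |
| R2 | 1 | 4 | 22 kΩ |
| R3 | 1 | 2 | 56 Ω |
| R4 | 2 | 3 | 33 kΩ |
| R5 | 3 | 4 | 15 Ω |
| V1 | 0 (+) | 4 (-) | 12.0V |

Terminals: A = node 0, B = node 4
Nodal analysis, taking node 4 as the 0 V reference.
Source V1 fixes V_0 = 12 V.
KCL at each unknown node (sum of currents leaving = 0; resistances in Ω):
  Node 1: (V_1 - 12)/1000 + (V_1 - 0)/22000 + (V_1 - V_2)/56 = 0
  Node 2: (V_2 - V_1)/56 + (V_2 - V_3)/33000 = 0
  Node 3: (V_3 - V_2)/33000 + (V_3 - 0)/15 = 0
Collecting terms (coefficients in siemens):
  0.0189·V_1 - 0.01786·V_2 = 0.012
  0.01789·V_2 - 0.01786·V_1 - 0.0000303·V_3 = 0
  0.0667·V_3 - 0.0000303·V_2 = 0
Solving these 3 simultaneous equations (Gaussian elimination) gives:
  V_1 = 11.16 V, V_2 = 11.14 V, V_3 = 0.00506 V
I_R4 = (V_2 - V_3)/R4 = (11.14 - 0.00506)/33000 = 0.0003373 A
|I_R4| = 0.0003373 A

Final answer: |I_R4| = 0.0003373 A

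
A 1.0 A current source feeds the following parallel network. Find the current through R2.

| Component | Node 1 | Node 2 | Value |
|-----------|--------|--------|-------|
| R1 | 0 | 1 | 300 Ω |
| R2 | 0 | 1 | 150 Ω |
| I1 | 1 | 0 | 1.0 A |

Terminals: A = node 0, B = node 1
All resistors sit directly between nodes 0 and 1, so they are in parallel and share one voltage V; the full source current 1 A splits among them.
1/R_par = 1/300 + 1/150 = 0.01 S  =>  R_par = 100 Ω
V = I × R_par = 1 × 100 = 100 V
I_R2 = V/R2 = 100/150 = 0.6667 A

Final answer: 0.6667 A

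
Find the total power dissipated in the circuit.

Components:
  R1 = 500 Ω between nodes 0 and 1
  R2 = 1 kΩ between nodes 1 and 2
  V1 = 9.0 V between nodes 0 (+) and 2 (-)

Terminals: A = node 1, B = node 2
Nodal analysis, taking node 2 as the 0 V reference.
Source V1 fixes V_0 = 9 V.
KCL at each unknown node (sum of currents leaving = 0; resistances in Ω):
  Node 1: (V_1 - 9)/500 + (V_1 - 0)/1000 = 0
Collecting terms: 0.003 × V_1 = 0.018  =>  V_1 = 6 V
Power in each resistor, P = (ΔV)²/R:
  P_R1 = (9 - 6)²/500 = 0.018 W
  P_R2 = (6 - 0)²/1000 = 0.036 W
P_total = P_R1 + P_R2 = 0.054 W

Final answer: 0.054 W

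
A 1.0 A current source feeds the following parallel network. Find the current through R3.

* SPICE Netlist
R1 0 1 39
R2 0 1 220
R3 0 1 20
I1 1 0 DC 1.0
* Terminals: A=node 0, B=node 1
All resistors sit directly between nodes 0 and 1, so they are in parallel and share one voltage V; the full source current 1 A splits among them.
1/R_par = 1/39 + 1/220 + 1/20 = 0.08019 S  =>  R_par = 12.47 Ω
V = I × R_par = 1 × 12.47 = 12.47 V
I_R3 = V/R3 = 12.47/20 = 0.6235 A

Final answer: 0.6235 A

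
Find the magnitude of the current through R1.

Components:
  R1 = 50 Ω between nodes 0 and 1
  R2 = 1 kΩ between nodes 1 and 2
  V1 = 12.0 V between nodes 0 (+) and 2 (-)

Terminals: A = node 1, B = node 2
Nodal analysis, taking node 2 as the 0 V reference.
Source V1 fixes V_0 = 12 V.
KCL at each unknown node (sum of currents leaving = 0; resistances in Ω):
  Node 1: (V_1 - 12)/50 + (V_1 - 0)/1000 = 0
Collecting terms: 0.021 × V_1 = 0.24  =>  V_1 = 11.43 V
I_R1 = (V_0 - V_1)/R1 = (12 - 11.43)/50 = 0.01143 A
|I_R1| = 0.01143 A

Final answer: |I_R1| = 0.01143 A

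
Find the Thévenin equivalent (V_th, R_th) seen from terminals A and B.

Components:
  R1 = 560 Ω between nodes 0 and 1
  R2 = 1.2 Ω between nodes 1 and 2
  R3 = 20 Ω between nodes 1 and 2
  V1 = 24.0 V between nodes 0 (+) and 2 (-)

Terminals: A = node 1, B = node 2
Step 1 — V_th is the open-circuit voltage V_A - V_B (nothing connected across the terminals).
Nodal analysis, taking node 2 as the 0 V reference.
Source V1 fixes V_0 = 24 V.
KCL at each unknown node (sum of currents leaving = 0; resistances in Ω):
  Node 1: (V_1 - 24)/560 + (V_1 - 0)/1.2 + (V_1 - 0)/20 = 0
Collecting terms: 0.8851 × V_1 = 0.04286  =>  V_1 = 0.04842 V
V_th = V_1 - V_2 = 0.04842 - 0 = 0.04842 V
Step 2 — R_th: zero the source — replace V1 by a short circuit (node 2 merges into node 0) — and find the resistance seen between A (node 1) and B (node 0).
Reduce the network between node 1 (A) and node 0 (B) by series/parallel combination:
  Rp1 = R1 ‖ R2 ‖ R3 (parallel, all between nodes 0 and 1) = 1/(1/560 + 1/1.2 + 1/20) = 1.13 Ω
R_th = 1.13 Ω

Final answer: V_th = 0.04842 V, R_th = 1.13 Ω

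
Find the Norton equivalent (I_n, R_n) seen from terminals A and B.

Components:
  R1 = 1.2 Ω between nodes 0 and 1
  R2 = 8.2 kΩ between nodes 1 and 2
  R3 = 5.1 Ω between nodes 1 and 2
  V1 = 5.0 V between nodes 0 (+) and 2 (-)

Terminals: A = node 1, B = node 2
Find the Thévenin equivalent first; then I_n = V_th/R_th and R_n = R_th.
Step 1 — V_th is the open-circuit voltage V_A - V_B (nothing connected across the terminals).
Nodal analysis, taking node 2 as the 0 V reference.
Source V1 fixes V_0 = 5 V.
KCL at each unknown node (sum of currents leaving = 0; resistances in Ω):
  Node 1: (V_1 - 5)/1.2 + (V_1 - 0)/8200 + (V_1 - 0)/5.1 = 0
Collecting terms: 1.03 × V_1 = 4.167  =>  V_1 = 4.047 V
V_th = V_1 - V_2 = 4.047 - 0 = 4.047 V
Step 2 — R_th: zero the source — replace V1 by a short circuit (node 2 merges into node 0) — and find the resistance seen between A (node 1) and B (node 0).
Reduce the network between node 1 (A) and node 0 (B) by series/parallel combination:
  Rp1 = R1 ‖ R2 ‖ R3 (parallel, all between nodes 0 and 1) = 1/(1/1.2 + 1/8200 + 1/5.1) = 0.9713 Ω
R_th = 0.9713 Ω
I_n = V_th/R_th = 4.047/0.9713 = 4.167 A, and R_n = R_th = 0.9713 Ω

Final answer: I_n = 4.167 A, R_n = 0.9713 Ω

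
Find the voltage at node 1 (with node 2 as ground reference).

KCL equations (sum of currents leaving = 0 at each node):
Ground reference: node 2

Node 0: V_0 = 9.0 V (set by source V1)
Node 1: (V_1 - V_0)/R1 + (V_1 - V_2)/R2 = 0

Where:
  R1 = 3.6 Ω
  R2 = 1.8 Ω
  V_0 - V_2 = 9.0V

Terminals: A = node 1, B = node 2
Nodal analysis, taking node 2 as the 0 V reference.
Source V1 fixes V_0 = 9 V.
KCL at each unknown node (sum of currents leaving = 0; resistances in Ω):
  Node 1: (V_1 - 9)/3.6 + (V_1 - 0)/1.8 = 0
Collecting terms: 0.8333 × V_1 = 2.5  =>  V_1 = 3 V
The requested potential is V_1 = 3 V.

Final answer: V_1 = 3 V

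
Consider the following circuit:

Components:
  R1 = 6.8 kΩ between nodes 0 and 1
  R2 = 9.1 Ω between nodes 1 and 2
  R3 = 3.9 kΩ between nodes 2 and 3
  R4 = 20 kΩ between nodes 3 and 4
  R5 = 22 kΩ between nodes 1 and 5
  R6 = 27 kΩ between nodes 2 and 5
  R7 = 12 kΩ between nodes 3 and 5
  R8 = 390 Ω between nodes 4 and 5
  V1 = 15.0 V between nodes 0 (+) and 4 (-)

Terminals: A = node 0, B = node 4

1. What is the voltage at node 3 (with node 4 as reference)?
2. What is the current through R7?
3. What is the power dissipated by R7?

Nodal analysis, taking node 4 as the 0 V reference.
Source V1 fixes V_0 = 15 V.
KCL at each unknown node (sum of currents leaving = 0; resistances in Ω):
  Node 1: (V_1 - 15)/6800 + (V_1 - V_2)/9.1 + (V_1 - V_5)/22000 = 0
  Node 2: (V_2 - V_1)/9.1 + (V_2 - V_3)/3900 + (V_2 - V_5)/27000 = 0
  Node 3: (V_3 - V_2)/3900 + (V_3 - 0)/20000 + (V_3 - V_5)/12000 = 0
  Node 5: (V_5 - V_1)/22000 + (V_5 - V_2)/27000 + (V_5 - V_3)/12000 + (V_5 - 0)/390 = 0
Collecting terms (coefficients in siemens):
  0.1101·V_1 - 0.1099·V_2 - 0.00004545·V_5 = 0.002206
  0.1102·V_2 - 0.1099·V_1 - 0.0002564·V_3 - 0.00003704·V_5 = 0
  0.0003897·V_3 - 0.0002564·V_2 - 0.00008333·V_5 = 0
  0.00273·V_5 - 0.00004545·V_1 - 0.00003704·V_2 - 0.00008333·V_3 = 0
Solving these 4 simultaneous equations (Gaussian elimination) gives:
  V_1 = 7.111 V, V_2 = 7.104 V, V_3 = 4.75 V, V_5 = 0.3598 V
Part 1:
  Read off the nodal solution: V_3 = 4.75 V
Part 2:
  I_R7 = (V_3 - V_5)/R7 = (4.75 - 0.3598)/12000 = 0.0003659 A
  Magnitude: I_R7 = 0.0003659 A
Part 3:
  I_R7 = (V_3 - V_5)/R7 = (4.75 - 0.3598)/12000 = 0.0003659 A
  P_R7 = I_R7² × R7 = (0.0003659)² × 12000 = 0.001606 W

Final answers:
1. V_3 = 4.75 V
2. I_R7 = 0.0003659 A
3. P_R7 = 0.001606 W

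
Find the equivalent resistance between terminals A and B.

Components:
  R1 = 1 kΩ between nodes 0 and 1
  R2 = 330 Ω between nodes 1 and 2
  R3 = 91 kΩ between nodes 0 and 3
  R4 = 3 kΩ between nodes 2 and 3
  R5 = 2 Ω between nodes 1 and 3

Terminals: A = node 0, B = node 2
The network is not a plain series/parallel combination. Inject a 1 A test current into terminal A (node 0) and return it from terminal B (node 2); then R_eq = V_A / (1 A).
Nodal analysis, taking node 2 as the 0 V reference.
Current source I_test pushes 1 A into node 0 and draws it out of node 2.
KCL at each unknown node (sum of currents leaving = 0; resistances in Ω):
  Node 0: (V_0 - V_1)/1000 + (V_0 - V_3)/91000 - 1 = 0
  Node 1: (V_1 - V_0)/1000 + (V_1 - 0)/330 + (V_1 - V_3)/2 = 0
  Node 3: (V_3 - V_0)/91000 + (V_3 - V_1)/2 + (V_3 - 0)/3000 = 0
Collecting terms (coefficients in siemens):
  0.001011·V_0 - 0.001·V_1 - 0.00001099·V_3 = 1
  0.504·V_1 - 0.001·V_0 - 0.5·V_3 = 0
  0.5003·V_3 - 0.00001099·V_0 - 0.5·V_1 = 0
Solving these 3 simultaneous equations (Gaussian elimination) gives:
  V_0 = 1286 V, V_1 = 297.3 V, V_3 = 297.1 V
R_eq = V_0 / 1 A = 1286 Ω = 1.286 kΩ

Final answer: 1.286 kΩ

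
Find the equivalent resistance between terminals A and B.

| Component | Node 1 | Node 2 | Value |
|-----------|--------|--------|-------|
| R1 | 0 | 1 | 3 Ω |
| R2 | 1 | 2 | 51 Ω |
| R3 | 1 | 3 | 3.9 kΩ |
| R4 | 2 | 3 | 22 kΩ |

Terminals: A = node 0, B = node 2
Reduce the network between node 0 (A) and node 2 (B) by series/parallel combination:
  Rs1 = R3 + R4 (series, joined only at node 3) = 3900 + 22000 = 25900 Ω
  Rp1 = R2 ‖ Rs1 (parallel, both between nodes 1 and 2) = 1/(1/51 + 1/25900) = 50.9 Ω
  Rs2 = R1 + Rp1 (series, joined only at node 1) = 3 + 50.9 = 53.9 Ω
R_eq = 53.9 Ω

Final answer: 53.9 Ω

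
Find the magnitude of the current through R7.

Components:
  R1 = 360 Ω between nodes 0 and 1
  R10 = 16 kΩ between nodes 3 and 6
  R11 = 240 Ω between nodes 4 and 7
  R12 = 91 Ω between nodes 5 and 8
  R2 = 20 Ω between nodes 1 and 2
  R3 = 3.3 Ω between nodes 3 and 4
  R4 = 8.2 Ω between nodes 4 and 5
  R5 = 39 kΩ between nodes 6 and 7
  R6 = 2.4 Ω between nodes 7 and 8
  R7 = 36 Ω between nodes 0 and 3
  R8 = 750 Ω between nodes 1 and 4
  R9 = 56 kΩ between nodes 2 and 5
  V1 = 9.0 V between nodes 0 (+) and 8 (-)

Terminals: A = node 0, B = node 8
Nodal analysis, taking node 8 as the 0 V reference.
Source V1 fixes V_0 = 9 V.
KCL at each unknown node (sum of currents leaving = 0; resistances in Ω):
  Node 1: (V_1 - 9)/360 + (V_1 - V_2)/20 + (V_1 - V_4)/750 = 0
  Node 2: (V_2 - V_1)/20 + (V_2 - V_5)/56000 = 0
  Node 3: (V_3 - V_4)/3.3 + (V_3 - 9)/36 + (V_3 - V_6)/16000 = 0
  Node 4: (V_4 - V_3)/3.3 + (V_4 - V_5)/8.2 + (V_4 - V_1)/750 + (V_4 - V_7)/240 = 0
  Node 5: (V_5 - V_4)/8.2 + (V_5 - V_2)/56000 + (V_5 - 0)/91 = 0
  Node 6: (V_6 - V_7)/39000 + (V_6 - V_3)/16000 = 0
  Node 7: (V_7 - V_6)/39000 + (V_7 - 0)/2.4 + (V_7 - V_4)/240 = 0
Collecting terms (coefficients in siemens):
  0.05411·V_1 - 0.05·V_2 - 0.001333·V_4 = 0.025
  0.05002·V_2 - 0.05·V_1 - 0.00001786·V_5 = 0
  0.3309·V_3 - 0.303·V_4 - 0.0000625·V_6 = 0.25
  0.4305·V_4 - 0.001333·V_1 - 0.303·V_3 - 0.122·V_5 - 0.004167·V_7 = 0
  0.133·V_5 - 0.00001786·V_2 - 0.122·V_4 = 0
  0.00008814·V_6 - 0.0000625·V_3 - 0.00002564·V_7 = 0
  0.4209·V_7 - 0.004167·V_4 - 0.00002564·V_6 = 0
Solving these 7 simultaneous equations (Gaussian elimination) gives:
  V_1 = 7.966 V, V_2 = 7.965 V, V_3 = 6.11 V, V_4 = 5.845 V
  V_5 = 5.363 V, V_6 = 4.349 V, V_7 = 0.05814 V
I_R7 = (V_0 - V_3)/R7 = (9 - 6.11)/36 = 0.08028 A
|I_R7| = 0.08028 A

Final answer: |I_R7| = 0.08028 A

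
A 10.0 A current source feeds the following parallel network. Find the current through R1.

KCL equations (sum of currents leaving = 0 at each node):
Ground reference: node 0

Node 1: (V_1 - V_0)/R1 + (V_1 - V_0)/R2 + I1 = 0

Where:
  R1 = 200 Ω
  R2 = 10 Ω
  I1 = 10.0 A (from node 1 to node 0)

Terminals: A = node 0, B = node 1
All resistors sit directly between nodes 0 and 1, so they are in parallel and share one voltage V; the full source current 10 A splits among them.
1/R_par = 1/200 + 1/10 = 0.105 S  =>  R_par = 9.524 Ω
V = I × R_par = 10 × 9.524 = 95.24 V
I_R1 = V/R1 = 95.24/200 = 0.4762 A

Final answer: 0.4762 A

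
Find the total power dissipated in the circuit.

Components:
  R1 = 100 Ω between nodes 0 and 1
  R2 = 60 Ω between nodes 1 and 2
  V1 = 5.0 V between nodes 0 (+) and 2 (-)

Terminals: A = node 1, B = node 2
Nodal analysis, taking node 2 as the 0 V reference.
Source V1 fixes V_0 = 5 V.
KCL at each unknown node (sum of currents leaving = 0; resistances in Ω):
  Node 1: (V_1 - 5)/100 + (V_1 - 0)/60 = 0
Collecting terms: 0.02667 × V_1 = 0.05  =>  V_1 = 1.875 V
Power in each resistor, P = (ΔV)²/R:
  P_R1 = (5 - 1.875)²/100 = 0.09766 W
  P_R2 = (1.875 - 0)²/60 = 0.05859 W
P_total = P_R1 + P_R2 = 0.1562 W

Final answer: 0.1562 W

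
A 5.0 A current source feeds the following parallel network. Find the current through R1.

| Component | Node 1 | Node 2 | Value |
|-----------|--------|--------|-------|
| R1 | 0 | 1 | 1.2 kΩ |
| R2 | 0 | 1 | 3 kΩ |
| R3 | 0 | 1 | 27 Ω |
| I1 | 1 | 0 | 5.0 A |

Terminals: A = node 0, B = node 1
All resistors sit directly between nodes 0 and 1, so they are in parallel and share one voltage V; the full source current 5 A splits among them.
1/R_par = 1/1200 + 1/3000 + 1/27 = 0.0382 S  =>  R_par = 26.18 Ω
V = I × R_par = 5 × 26.18 = 130.9 V
I_R1 = V/R1 = 130.9/1200 = 0.1091 A

Final answer: 0.1091 A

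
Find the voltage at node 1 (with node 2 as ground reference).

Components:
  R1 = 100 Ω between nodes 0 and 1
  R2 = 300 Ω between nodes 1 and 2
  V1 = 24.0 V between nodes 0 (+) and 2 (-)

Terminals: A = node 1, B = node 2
Nodal analysis, taking node 2 as the 0 V reference.
Source V1 fixes V_0 = 24 V.
KCL at each unknown node (sum of currents leaving = 0; resistances in Ω):
  Node 1: (V_1 - 24)/100 + (V_1 - 0)/300 = 0
Collecting terms: 0.01333 × V_1 = 0.24  =>  V_1 = 18 V
The requested potential is V_1 = 18 V.

Final answer: V_1 = 18 V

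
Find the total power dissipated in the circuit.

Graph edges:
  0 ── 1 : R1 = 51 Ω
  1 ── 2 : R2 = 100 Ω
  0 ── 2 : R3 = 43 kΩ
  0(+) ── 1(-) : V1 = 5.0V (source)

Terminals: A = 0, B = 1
Nodal analysis, taking node 1 as the 0 V reference.
Source V1 fixes V_0 = 5 V.
KCL at each unknown node (sum of currents leaving = 0; resistances in Ω):
  Node 2: (V_2 - 0)/100 + (V_2 - 5)/43000 = 0
Collecting terms: 0.01002 × V_2 = 0.0001163  =>  V_2 = 0.0116 V
Power in each resistor, P = (ΔV)²/R:
  P_R1 = (5 - 0)²/51 = 0.4902 W
  P_R2 = (0 - 0.0116)²/100 = 0.000001346 W
  P_R3 = (5 - 0.0116)²/43000 = 0.0005787 W
P_total = P_R1 + P_R2 + P_R3 = 0.4908 W

Final answer: 0.4908 W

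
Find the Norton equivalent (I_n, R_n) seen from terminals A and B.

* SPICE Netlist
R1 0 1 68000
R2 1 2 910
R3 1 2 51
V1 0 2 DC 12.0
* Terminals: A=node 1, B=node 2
Find the Thévenin equivalent first; then I_n = V_th/R_th and R_n = R_th.
Step 1 — V_th is the open-circuit voltage V_A - V_B (nothing connected across the terminals).
Nodal analysis, taking node 2 as the 0 V reference.
Source V1 fixes V_0 = 12 V.
KCL at each unknown node (sum of currents leaving = 0; resistances in Ω):
  Node 1: (V_1 - 12)/68000 + (V_1 - 0)/910 + (V_1 - 0)/51 = 0
Collecting terms: 0.02072 × V_1 = 0.0001765  =>  V_1 = 0.008516 V
V_th = V_1 - V_2 = 0.008516 - 0 = 0.008516 V
Step 2 — R_th: zero the source — replace V1 by a short circuit (node 2 merges into node 0) — and find the resistance seen between A (node 1) and B (node 0).
Reduce the network between node 1 (A) and node 0 (B) by series/parallel combination:
  Rp1 = R1 ‖ R2 ‖ R3 (parallel, all between nodes 0 and 1) = 1/(1/68000 + 1/910 + 1/51) = 48.26 Ω
R_th = 48.26 Ω
I_n = V_th/R_th = 0.008516/48.26 = 0.0001765 A, and R_n = R_th = 48.26 Ω

Final answer: I_n = 0.0001765 A, R_n = 48.26 Ω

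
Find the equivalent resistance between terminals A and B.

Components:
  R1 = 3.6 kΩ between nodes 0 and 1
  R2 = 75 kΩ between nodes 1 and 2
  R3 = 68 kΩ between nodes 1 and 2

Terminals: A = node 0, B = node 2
Reduce the network between node 0 (A) and node 2 (B) by series/parallel combination:
  Rp1 = R2 ‖ R3 (parallel, both between nodes 1 and 2) = 1/(1/75000 + 1/68000) = 35660 Ω
  Rs1 = R1 + Rp1 (series, joined only at node 1) = 3600 + 35660 = 39260 Ω
R_eq = 39.26 kΩ

Final answer: 39.26 kΩ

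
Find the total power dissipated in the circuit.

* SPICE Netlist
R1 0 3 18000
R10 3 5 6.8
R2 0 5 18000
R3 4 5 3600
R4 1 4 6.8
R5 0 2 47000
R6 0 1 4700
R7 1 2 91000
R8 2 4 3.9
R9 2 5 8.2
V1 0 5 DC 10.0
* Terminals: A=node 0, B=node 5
Nodal analysis, taking node 5 as the 0 V reference.
Source V1 fixes V_0 = 10 V.
KCL at each unknown node (sum of currents leaving = 0; resistances in Ω):
  Node 1: (V_1 - V_4)/6.8 + (V_1 - 10)/4700 + (V_1 - V_2)/91000 = 0
  Node 2: (V_2 - 10)/47000 + (V_2 - V_1)/91000 + (V_2 - V_4)/3.9 + (V_2 - 0)/8.2 = 0
  Node 3: (V_3 - 10)/18000 + (V_3 - 0)/6.8 = 0
  Node 4: (V_4 - 0)/3600 + (V_4 - V_1)/6.8 + (V_4 - V_2)/3.9 = 0
Collecting terms (coefficients in siemens):
  0.1473·V_1 - 0.00001099·V_2 - 0.1471·V_4 = 0.002128
  0.3784·V_2 - 0.00001099·V_1 - 0.2564·V_4 = 0.0002128
  0.1471·V_3 = 0.0005556
  0.4037·V_4 - 0.1471·V_1 - 0.2564·V_2 = 0
Solving these 4 simultaneous equations (Gaussian elimination) gives:
  V_1 = 0.04169 V, V_2 = 0.01905 V, V_3 = 0.003776 V, V_4 = 0.02729 V
Power in each resistor, P = (ΔV)²/R:
  P_R1 = (10 - 0.003776)²/18000 = 0.005551 W
  P_R2 = (10 - 0)²/18000 = 0.005556 W
  P_R3 = (0.02729 - 0)²/3600 = 0.0000002068 W
  P_R4 = (0.04169 - 0.02729)²/6.8 = 0.00003052 W
  P_R5 = (10 - 0.01905)²/47000 = 0.00212 W
  P_R6 = (10 - 0.04169)²/4700 = 0.0211 W
  P_R7 = (0.04169 - 0.01905)²/91000 = 0.000000005632 W
  P_R8 = (0.01905 - 0.02729)²/3.9 = 0.00001738 W
  P_R9 = (0.01905 - 0)²/8.2 = 0.00004427 W
  P_R10 = (0.003776 - 0)²/6.8 = 0.000002097 W
P_total = P_R1 + P_R2 + P_R3 + P_R4 + P_R5 + P_R6 + P_R7 + P_R8 + P_R9 + P_R10 = 0.03442 W

Final answer: 0.03442 W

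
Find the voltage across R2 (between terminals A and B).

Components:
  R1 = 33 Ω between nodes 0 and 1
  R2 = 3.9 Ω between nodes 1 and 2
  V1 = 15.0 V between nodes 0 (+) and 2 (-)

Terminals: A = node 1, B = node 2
R1 and R2 are in series across V1 (node 0 → node 1 → node 2), and the output A–B is taken across R2, so this is a voltage divider.
Series current: I = V1/(R1 + R2) = 15/(33 + 3.9) = 15/36.9 = 0.4065 A
V_R2 = I × R2 = V1 × R2/(R1 + R2) = 15 × 3.9/36.9 = 1.585 V

Final answer: 1.585 V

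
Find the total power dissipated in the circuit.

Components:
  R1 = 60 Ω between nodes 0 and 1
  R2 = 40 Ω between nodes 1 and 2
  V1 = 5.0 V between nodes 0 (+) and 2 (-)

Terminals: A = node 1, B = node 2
Nodal analysis, taking node 2 as the 0 V reference.
Source V1 fixes V_0 = 5 V.
KCL at each unknown node (sum of currents leaving = 0; resistances in Ω):
  Node 1: (V_1 - 5)/60 + (V_1 - 0)/40 = 0
Collecting terms: 0.04167 × V_1 = 0.08333  =>  V_1 = 2 V
Power in each resistor, P = (ΔV)²/R:
  P_R1 = (5 - 2)²/60 = 0.15 W
  P_R2 = (2 - 0)²/40 = 0.1 W
P_total = P_R1 + P_R2 = 0.25 W

Final answer: 0.25 W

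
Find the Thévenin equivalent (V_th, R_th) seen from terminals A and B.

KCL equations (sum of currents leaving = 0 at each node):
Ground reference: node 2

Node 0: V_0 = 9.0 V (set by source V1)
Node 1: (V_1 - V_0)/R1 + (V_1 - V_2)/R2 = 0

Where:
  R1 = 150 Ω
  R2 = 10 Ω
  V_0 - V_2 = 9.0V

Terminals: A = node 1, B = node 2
Step 1 — V_th is the open-circuit voltage V_A - V_B (nothing connected across the terminals).
Nodal analysis, taking node 2 as the 0 V reference.
Source V1 fixes V_0 = 9 V.
KCL at each unknown node (sum of currents leaving = 0; resistances in Ω):
  Node 1: (V_1 - 9)/150 + (V_1 - 0)/10 = 0
Collecting terms: 0.1067 × V_1 = 0.06  =>  V_1 = 0.5625 V
V_th = V_1 - V_2 = 0.5625 - 0 = 0.5625 V
Step 2 — R_th: zero the source — replace V1 by a short circuit (node 2 merges into node 0) — and find the resistance seen between A (node 1) and B (node 0).
Reduce the network between node 1 (A) and node 0 (B) by series/parallel combination:
  Rp1 = R1 ‖ R2 (parallel, both between nodes 0 and 1) = 1/(1/150 + 1/10) = 9.375 Ω
R_th = 9.375 Ω

Final answer: V_th = 0.5625 V, R_th = 9.375 Ω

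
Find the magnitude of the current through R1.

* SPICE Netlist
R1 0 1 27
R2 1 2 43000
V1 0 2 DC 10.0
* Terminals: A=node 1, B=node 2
Nodal analysis, taking node 2 as the 0 V reference.
Source V1 fixes V_0 = 10 V.
KCL at each unknown node (sum of currents leaving = 0; resistances in Ω):
  Node 1: (V_1 - 10)/27 + (V_1 - 0)/43000 = 0
Collecting terms: 0.03706 × V_1 = 0.3704  =>  V_1 = 9.994 V
I_R1 = (V_0 - V_1)/R1 = (10 - 9.994)/27 = 0.0002324 A
|I_R1| = 0.0002324 A

Final answer: |I_R1| = 0.0002324 A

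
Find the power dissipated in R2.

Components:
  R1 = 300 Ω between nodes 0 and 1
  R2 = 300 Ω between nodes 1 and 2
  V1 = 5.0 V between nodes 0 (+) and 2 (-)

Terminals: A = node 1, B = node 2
Nodal analysis, taking node 2 as the 0 V reference.
Source V1 fixes V_0 = 5 V.
KCL at each unknown node (sum of currents leaving = 0; resistances in Ω):
  Node 1: (V_1 - 5)/300 + (V_1 - 0)/300 = 0
Collecting terms: 0.006667 × V_1 = 0.01667  =>  V_1 = 2.5 V
I_R2 = (V_1 - V_2)/R2 = (2.5 - 0)/300 = 0.008333 A
P_R2 = I_R2² × R2 = (0.008333)² × 300 = 0.02083 W

Final answer: 0.02083 W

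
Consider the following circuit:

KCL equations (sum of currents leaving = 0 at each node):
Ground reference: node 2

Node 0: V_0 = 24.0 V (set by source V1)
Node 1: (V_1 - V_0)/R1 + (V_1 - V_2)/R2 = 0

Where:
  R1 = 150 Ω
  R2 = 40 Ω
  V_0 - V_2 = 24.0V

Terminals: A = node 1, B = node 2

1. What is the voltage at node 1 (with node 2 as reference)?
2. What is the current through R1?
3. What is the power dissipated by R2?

Nodal analysis, taking node 2 as the 0 V reference.
Source V1 fixes V_0 = 24 V.
KCL at each unknown node (sum of currents leaving = 0; resistances in Ω):
  Node 1: (V_1 - 24)/150 + (V_1 - 0)/40 = 0
Collecting terms: 0.03167 × V_1 = 0.16  =>  V_1 = 5.053 V
Part 1:
  Read off the nodal solution: V_1 = 5.053 V
Part 2:
  I_R1 = (V_0 - V_1)/R1 = (24 - 5.053)/150 = 0.1263 A
  Magnitude: I_R1 = 0.1263 A
Part 3:
  I_R2 = (V_1 - V_2)/R2 = (5.053 - 0)/40 = 0.1263 A
  P_R2 = I_R2² × R2 = (0.1263)² × 40 = 0.6382 W

Final answers:
1. V_1 = 5.053 V
2. I_R1 = 0.1263 A
3. P_R2 = 0.6382 W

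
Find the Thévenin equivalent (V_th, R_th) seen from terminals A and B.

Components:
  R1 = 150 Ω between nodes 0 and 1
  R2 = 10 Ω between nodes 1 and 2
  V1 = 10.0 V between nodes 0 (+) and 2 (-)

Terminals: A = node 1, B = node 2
Step 1 — V_th is the open-circuit voltage V_A - V_B (nothing connected across the terminals).
Nodal analysis, taking node 2 as the 0 V reference.
Source V1 fixes V_0 = 10 V.
KCL at each unknown node (sum of currents leaving = 0; resistances in Ω):
  Node 1: (V_1 - 10)/150 + (V_1 - 0)/10 = 0
Collecting terms: 0.1067 × V_1 = 0.06667  =>  V_1 = 0.625 V
V_th = V_1 - V_2 = 0.625 - 0 = 0.625 V
Step 2 — R_th: zero the source — replace V1 by a short circuit (node 2 merges into node 0) — and find the resistance seen between A (node 1) and B (node 0).
Reduce the network between node 1 (A) and node 0 (B) by series/parallel combination:
  Rp1 = R1 ‖ R2 (parallel, both between nodes 0 and 1) = 1/(1/150 + 1/10) = 9.375 Ω
R_th = 9.375 Ω

Final answer: V_th = 0.625 V, R_th = 9.375 Ω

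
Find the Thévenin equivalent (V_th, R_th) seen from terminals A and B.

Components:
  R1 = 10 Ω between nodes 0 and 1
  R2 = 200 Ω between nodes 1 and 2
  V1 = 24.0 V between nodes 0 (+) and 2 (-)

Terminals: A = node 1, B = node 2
Step 1 — V_th is the open-circuit voltage V_A - V_B (nothing connected across the terminals).
Nodal analysis, taking node 2 as the 0 V reference.
Source V1 fixes V_0 = 24 V.
KCL at each unknown node (sum of currents leaving = 0; resistances in Ω):
  Node 1: (V_1 - 24)/10 + (V_1 - 0)/200 = 0
Collecting terms: 0.105 × V_1 = 2.4  =>  V_1 = 22.86 V
V_th = V_1 - V_2 = 22.86 - 0 = 22.86 V
Step 2 — R_th: zero the source — replace V1 by a short circuit (node 2 merges into node 0) — and find the resistance seen between A (node 1) and B (node 0).
Reduce the network between node 1 (A) and node 0 (B) by series/parallel combination:
  Rp1 = R1 ‖ R2 (parallel, both between nodes 0 and 1) = 1/(1/10 + 1/200) = 9.524 Ω
R_th = 9.524 Ω

Final answer: V_th = 22.86 V, R_th = 9.524 Ω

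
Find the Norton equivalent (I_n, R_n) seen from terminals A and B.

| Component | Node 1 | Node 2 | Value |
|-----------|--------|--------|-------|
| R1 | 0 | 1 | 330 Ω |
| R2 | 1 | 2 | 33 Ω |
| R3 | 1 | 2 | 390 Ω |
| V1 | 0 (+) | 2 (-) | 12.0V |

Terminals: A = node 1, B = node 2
Find the Thévenin equivalent first; then I_n = V_th/R_th and R_n = R_th.
Step 1 — V_th is the open-circuit voltage V_A - V_B (nothing connected across the terminals).
Nodal analysis, taking node 2 as the 0 V reference.
Source V1 fixes V_0 = 12 V.
KCL at each unknown node (sum of currents leaving = 0; resistances in Ω):
  Node 1: (V_1 - 12)/330 + (V_1 - 0)/33 + (V_1 - 0)/390 = 0
Collecting terms: 0.0359 × V_1 = 0.03636  =>  V_1 = 1.013 V
V_th = V_1 - V_2 = 1.013 - 0 = 1.013 V
Step 2 — R_th: zero the source — replace V1 by a short circuit (node 2 merges into node 0) — and find the resistance seen between A (node 1) and B (node 0).
Reduce the network between node 1 (A) and node 0 (B) by series/parallel combination:
  Rp1 = R1 ‖ R2 ‖ R3 (parallel, all between nodes 0 and 1) = 1/(1/330 + 1/33 + 1/390) = 27.86 Ω
R_th = 27.86 Ω
I_n = V_th/R_th = 1.013/27.86 = 0.03636 A, and R_n = R_th = 27.86 Ω

Final answer: I_n = 0.03636 A, R_n = 27.86 Ω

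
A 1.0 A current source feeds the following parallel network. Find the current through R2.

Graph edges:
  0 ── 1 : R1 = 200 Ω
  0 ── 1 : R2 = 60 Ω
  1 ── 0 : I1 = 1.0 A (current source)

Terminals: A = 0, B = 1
All resistors sit directly between nodes 0 and 1, so they are in parallel and share one voltage V; the full source current 1 A splits among them.
1/R_par = 1/200 + 1/60 = 0.02167 S  =>  R_par = 46.15 Ω
V = I × R_par = 1 × 46.15 = 46.15 V
I_R2 = V/R2 = 46.15/60 = 0.7692 A

Final answer: 0.7692 A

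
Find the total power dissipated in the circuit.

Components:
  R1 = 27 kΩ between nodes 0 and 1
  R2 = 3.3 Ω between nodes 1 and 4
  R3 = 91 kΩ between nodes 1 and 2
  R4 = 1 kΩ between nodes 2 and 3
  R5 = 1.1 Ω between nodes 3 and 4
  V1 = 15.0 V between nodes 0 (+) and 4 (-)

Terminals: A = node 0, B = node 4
Nodal analysis, taking node 4 as the 0 V reference.
Source V1 fixes V_0 = 15 V.
KCL at each unknown node (sum of currents leaving = 0; resistances in Ω):
  Node 1: (V_1 - 15)/27000 + (V_1 - 0)/3.3 + (V_1 - V_2)/91000 = 0
  Node 2: (V_2 - V_1)/91000 + (V_2 - V_3)/1000 = 0
  Node 3: (V_3 - V_2)/1000 + (V_3 - 0)/1.1 = 0
Collecting terms (coefficients in siemens):
  0.3031·V_1 - 0.00001099·V_2 = 0.0005556
  0.001011·V_2 - 0.00001099·V_1 - 0.001·V_3 = 0
  0.9101·V_3 - 0.001·V_2 = 0
Solving these 3 simultaneous equations (Gaussian elimination) gives:
  V_1 = 0.001833 V, V_2 = 0.00001995 V, V_3 = 0.00000002192 V
Power in each resistor, P = (ΔV)²/R:
  P_R1 = (15 - 0.001833)²/27000 = 0.008331 W
  P_R2 = (0.001833 - 0)²/3.3 = 0.000001018 W
  P_R3 = (0.001833 - 0.00001995)²/91000 = 0.00000000003612 W
  P_R4 = (0.00001995 - 0.00000002192)²/1000 = 0.000000000000397 W
  P_R5 = (0.00000002192 - 0)²/1.1 = 0 W
P_total = P_R1 + P_R2 + P_R3 + P_R4 + P_R5 = 0.008332 W

Final answer: 0.008332 W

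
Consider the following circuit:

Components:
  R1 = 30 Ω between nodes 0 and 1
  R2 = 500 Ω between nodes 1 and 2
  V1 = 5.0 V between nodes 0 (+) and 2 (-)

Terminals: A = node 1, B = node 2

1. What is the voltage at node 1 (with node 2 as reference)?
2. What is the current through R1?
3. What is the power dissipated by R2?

Nodal analysis, taking node 2 as the 0 V reference.
Source V1 fixes V_0 = 5 V.
KCL at each unknown node (sum of currents leaving = 0; resistances in Ω):
  Node 1: (V_1 - 5)/30 + (V_1 - 0)/500 = 0
Collecting terms: 0.03533 × V_1 = 0.1667  =>  V_1 = 4.717 V
Part 1:
  Read off the nodal solution: V_1 = 4.717 V
Part 2:
  I_R1 = (V_0 - V_1)/R1 = (5 - 4.717)/30 = 0.009434 A
  Magnitude: I_R1 = 0.009434 A
Part 3:
  I_R2 = (V_1 - V_2)/R2 = (4.717 - 0)/500 = 0.009434 A
  P_R2 = I_R2² × R2 = (0.009434)² × 500 = 0.0445 W

Final answers:
1. V_1 = 4.717 V
2. I_R1 = 0.009434 A
3. P_R2 = 0.0445 W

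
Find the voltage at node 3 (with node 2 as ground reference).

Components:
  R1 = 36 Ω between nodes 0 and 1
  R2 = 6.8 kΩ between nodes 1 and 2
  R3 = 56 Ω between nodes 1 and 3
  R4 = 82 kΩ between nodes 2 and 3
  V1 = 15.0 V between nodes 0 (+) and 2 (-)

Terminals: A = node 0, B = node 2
Nodal analysis, taking node 2 as the 0 V reference.
Source V1 fixes V_0 = 15 V.
KCL at each unknown node (sum of currents leaving = 0; resistances in Ω):
  Node 1: (V_1 - 15)/36 + (V_1 - 0)/6800 + (V_1 - V_3)/56 = 0
  Node 3: (V_3 - V_1)/56 + (V_3 - 0)/82000 = 0
Collecting terms (coefficients in siemens):
  0.04578·V_1 - 0.01786·V_3 = 0.4167
  0.01787·V_3 - 0.01786·V_1 = 0
Determinant D = (0.04578)(0.01787) - (-0.01786)(-0.01786) = 0.0004992
V_1 = [(0.4167)(0.01787) - (-0.01786)(0)]/D = 14.91 V
V_3 = [(0.04578)(0) - (0.4167)(-0.01786)]/D = 14.9 V
The requested potential is V_3 = 14.9 V.

Final answer: V_3 = 14.9 V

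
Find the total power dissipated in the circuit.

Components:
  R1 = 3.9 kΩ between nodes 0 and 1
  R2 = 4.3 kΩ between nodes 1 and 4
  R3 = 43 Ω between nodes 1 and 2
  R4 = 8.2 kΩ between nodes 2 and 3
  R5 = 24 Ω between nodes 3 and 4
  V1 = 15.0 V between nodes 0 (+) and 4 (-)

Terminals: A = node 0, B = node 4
Nodal analysis, taking node 4 as the 0 V reference.
Source V1 fixes V_0 = 15 V.
KCL at each unknown node (sum of currents leaving = 0; resistances in Ω):
  Node 1: (V_1 - 15)/3900 + (V_1 - 0)/4300 + (V_1 - V_2)/43 = 0
  Node 2: (V_2 - V_1)/43 + (V_2 - V_3)/8200 = 0
  Node 3: (V_3 - V_2)/8200 + (V_3 - 0)/24 = 0
Collecting terms (coefficients in siemens):
  0.02374·V_1 - 0.02326·V_2 = 0.003846
  0.02338·V_2 - 0.02326·V_1 - 0.000122·V_3 = 0
  0.04179·V_3 - 0.000122·V_2 = 0
Solving these 3 simultaneous equations (Gaussian elimination) gives:
  V_1 = 6.306 V, V_2 = 6.273 V, V_3 = 0.01831 V
Power in each resistor, P = (ΔV)²/R:
  P_R1 = (15 - 6.306)²/3900 = 0.01938 W
  P_R2 = (6.306 - 0)²/4300 = 0.009247 W
  P_R3 = (6.306 - 6.273)²/43 = 0.00002502 W
  P_R4 = (6.273 - 0.01831)²/8200 = 0.004771 W
  P_R5 = (0.01831 - 0)²/24 = 0.00001396 W
P_total = P_R1 + P_R2 + P_R3 + P_R4 + P_R5 = 0.03344 W

Final answer: 0.03344 W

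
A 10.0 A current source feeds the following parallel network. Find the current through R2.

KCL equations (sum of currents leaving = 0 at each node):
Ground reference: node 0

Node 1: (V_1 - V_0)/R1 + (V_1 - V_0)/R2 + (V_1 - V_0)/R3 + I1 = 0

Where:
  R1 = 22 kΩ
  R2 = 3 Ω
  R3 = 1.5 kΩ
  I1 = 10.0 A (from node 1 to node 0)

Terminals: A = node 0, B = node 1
All resistors sit directly between nodes 0 and 1, so they are in parallel and share one voltage V; the full source current 10 A splits among them.
1/R_par = 1/22000 + 1/3 + 1/1500 = 0.334 S  =>  R_par = 2.994 Ω
V = I × R_par = 10 × 2.994 = 29.94 V
I_R2 = V/R2 = 29.94/3 = 9.979 A

Final answer: 9.979 A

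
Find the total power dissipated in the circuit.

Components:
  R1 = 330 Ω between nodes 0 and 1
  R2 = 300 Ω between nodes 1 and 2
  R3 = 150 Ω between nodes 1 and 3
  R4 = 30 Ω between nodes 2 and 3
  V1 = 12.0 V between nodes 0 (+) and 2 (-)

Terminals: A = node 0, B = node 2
Nodal analysis, taking node 2 as the 0 V reference.
Source V1 fixes V_0 = 12 V.
KCL at each unknown node (sum of currents leaving = 0; resistances in Ω):
  Node 1: (V_1 - 12)/330 + (V_1 - 0)/300 + (V_1 - V_3)/150 = 0
  Node 3: (V_3 - V_1)/150 + (V_3 - 0)/30 = 0
Collecting terms (coefficients in siemens):
  0.01303·V_1 - 0.006667·V_3 = 0.03636
  0.04·V_3 - 0.006667·V_1 = 0
Determinant D = (0.01303)(0.04) - (-0.006667)(-0.006667) = 0.0004768
V_1 = [(0.03636)(0.04) - (-0.006667)(0)]/D = 3.051 V
V_3 = [(0.01303)(0) - (0.03636)(-0.006667)]/D = 0.5085 V
Power in each resistor, P = (ΔV)²/R:
  P_R1 = (12 - 3.051)²/330 = 0.2427 W
  P_R2 = (3.051 - 0)²/300 = 0.03103 W
  P_R3 = (3.051 - 0.5085)²/150 = 0.04309 W
  P_R4 = (0 - 0.5085)²/30 = 0.008618 W
P_total = P_R1 + P_R2 + P_R3 + P_R4 = 0.3254 W

Final answer: 0.3254 W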